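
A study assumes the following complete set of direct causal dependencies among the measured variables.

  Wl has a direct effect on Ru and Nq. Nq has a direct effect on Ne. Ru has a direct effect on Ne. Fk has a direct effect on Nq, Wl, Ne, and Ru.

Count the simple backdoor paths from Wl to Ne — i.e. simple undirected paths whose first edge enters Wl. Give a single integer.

3

A backdoor path from Wl to Ne is any simple undirected path whose first edge points into Wl (i.e. leaves Wl via a parent).
Parents of Wl: {Fk}.
Enumerating:
  P1: Wl <- Fk -> Ru -> Ne
  P2: Wl <- Fk -> Nq -> Ne
  P3: Wl <- Fk -> Ne
That exhausts the simple backdoor paths. Count: 3.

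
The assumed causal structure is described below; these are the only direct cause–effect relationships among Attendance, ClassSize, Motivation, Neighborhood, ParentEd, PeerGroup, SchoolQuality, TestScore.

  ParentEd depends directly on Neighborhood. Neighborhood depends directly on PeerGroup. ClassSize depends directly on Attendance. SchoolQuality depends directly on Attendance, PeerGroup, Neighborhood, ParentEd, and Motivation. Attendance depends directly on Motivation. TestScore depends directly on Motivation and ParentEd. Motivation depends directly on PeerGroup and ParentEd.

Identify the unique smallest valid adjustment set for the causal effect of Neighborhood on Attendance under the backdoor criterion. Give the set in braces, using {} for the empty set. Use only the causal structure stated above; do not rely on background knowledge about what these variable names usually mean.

Variables eligible for adjustment (non-descendants of Neighborhood, excluding Neighborhood and Attendance): {PeerGroup}.
Backdoor paths from Neighborhood to Attendance:
  P1: Neighborhood <- PeerGroup -> Motivation <- ParentEd -> SchoolQuality <- Attendance
  P2: Neighborhood <- PeerGroup -> Motivation -> TestScore <- ParentEd -> SchoolQuality <- Attendance
  P3: Neighborhood <- PeerGroup -> Motivation -> Attendance
  P4: Neighborhood <- PeerGroup -> Motivation -> SchoolQuality <- Attendance
  P5: Neighborhood <- PeerGroup -> SchoolQuality <- ParentEd -> Motivation -> Attendance
  P6: Neighborhood <- PeerGroup -> SchoolQuality <- ParentEd -> TestScore <- Motivation -> Attendance
  P7: Neighborhood <- PeerGroup -> SchoolQuality <- Motivation -> Attendance
  P8: Neighborhood <- PeerGroup -> SchoolQuality <- Attendance
The empty set is not sufficient: P3 (Neighborhood <- PeerGroup -> Motivation -> Attendance) has no collider blocking it and no conditioned non-collider, so it is open.
Try {PeerGroup}:
  P1: blocked at fork node PeerGroup ∈ conditioning set.
  P2: blocked at fork node PeerGroup ∈ conditioning set.
  P3: blocked at fork node PeerGroup ∈ conditioning set.
  P4: blocked at fork node PeerGroup ∈ conditioning set.
  P5: blocked at fork node PeerGroup ∈ conditioning set.
  P6: blocked at fork node PeerGroup ∈ conditioning set.
  P7: blocked at fork node PeerGroup ∈ conditioning set.
  P8: blocked at fork node PeerGroup ∈ conditioning set.
{PeerGroup} contains no descendant of Neighborhood and blocks every backdoor path.
{PeerGroup} is the unique smallest valid adjustment set.

{PeerGroup}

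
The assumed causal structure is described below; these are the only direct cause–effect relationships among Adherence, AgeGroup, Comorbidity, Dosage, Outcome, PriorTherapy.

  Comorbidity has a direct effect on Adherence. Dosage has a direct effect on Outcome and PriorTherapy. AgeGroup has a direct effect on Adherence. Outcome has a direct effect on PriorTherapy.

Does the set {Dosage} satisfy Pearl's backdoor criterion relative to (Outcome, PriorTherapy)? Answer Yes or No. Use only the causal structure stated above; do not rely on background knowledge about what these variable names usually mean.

Backdoor paths from Outcome to PriorTherapy (paths whose first edge points into Outcome):
  P1: Outcome <- Dosage -> PriorTherapy
Condition 1 (no descendant of Outcome in the set): holds — descendants of Outcome are {PriorTherapy}; none are in {Dosage}.
Condition 2 (every backdoor path blocked by {Dosage}):
  P1: blocked at fork node Dosage ∈ conditioning set.
{Dosage} satisfies the backdoor criterion.

Yes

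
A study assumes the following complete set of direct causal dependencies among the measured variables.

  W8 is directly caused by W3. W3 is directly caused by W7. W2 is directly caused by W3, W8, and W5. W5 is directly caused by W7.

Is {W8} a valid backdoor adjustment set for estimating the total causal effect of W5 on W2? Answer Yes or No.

No

Backdoor paths from W5 to W2 (paths whose first edge points into W5):
  P1: W5 <- W7 -> W3 -> W8 -> W2
  P2: W5 <- W7 -> W3 -> W2
Condition 1 (no descendant of W5 in the set): holds — descendants of W5 are {W2}; none are in {W8}.
Condition 2 (every backdoor path blocked by {W8}):
  P1: blocked at chain node W8 ∈ conditioning set.
  P2: open — no interior node is in the conditioning set.
{W8} does not satisfy the backdoor criterion.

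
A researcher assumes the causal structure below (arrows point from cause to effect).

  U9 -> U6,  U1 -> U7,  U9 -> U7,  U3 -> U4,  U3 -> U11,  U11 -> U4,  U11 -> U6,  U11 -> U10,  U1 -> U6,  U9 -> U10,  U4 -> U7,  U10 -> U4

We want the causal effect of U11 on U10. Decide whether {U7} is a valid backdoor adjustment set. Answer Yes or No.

No

Backdoor paths from U11 to U10 (paths whose first edge points into U11):
  P1: U11 <- U3 -> U4 <- U10
  P2: U11 <- U3 -> U4 -> U7 <- U1 -> U6 <- U9 -> U10
  P3: U11 <- U3 -> U4 -> U7 <- U9 -> U10
Condition 1 (no descendant of U11 in the set): FAILS — U7 is a descendant of U11.
Condition 2 (every backdoor path blocked by {U7}):
  P1: open — collider(s) U4 are conditioned on (or have a conditioned descendant) and no non-collider on the path is in the set.
  P2: blocked at collider U6 (neither it nor any descendant is in the conditioning set).
  P3: open — collider(s) U7 are conditioned on (or have a conditioned descendant) and no non-collider on the path is in the set.
{U7} does not satisfy the backdoor criterion.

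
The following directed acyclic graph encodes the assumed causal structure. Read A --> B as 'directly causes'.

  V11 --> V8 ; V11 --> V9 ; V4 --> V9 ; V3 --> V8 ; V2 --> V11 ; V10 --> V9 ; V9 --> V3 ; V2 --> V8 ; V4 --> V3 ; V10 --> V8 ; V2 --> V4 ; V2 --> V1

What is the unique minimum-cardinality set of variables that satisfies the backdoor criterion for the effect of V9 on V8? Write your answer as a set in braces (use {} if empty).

Variables eligible for adjustment (non-descendants of V9, excluding V9 and V8): {V1, V10, V11, V2, V4}.
Backdoor paths from V9 to V8:
  P1: V9 <- V4 <- V2 -> V11 -> V8
  P2: V9 <- V4 <- V2 -> V8
  P3: V9 <- V4 -> V3 -> V8
  P4: V9 <- V11 <- V2 -> V4 -> V3 -> V8
  P5: V9 <- V11 <- V2 -> V8
  P6: V9 <- V11 -> V8
  P7: V9 <- V10 -> V8
The empty set is not sufficient: P1 (V9 <- V4 <- V2 -> V11 -> V8) has no collider blocking it and no conditioned non-collider, so it is open.
Try {V10, V11, V4}:
  P1: blocked at chain node V4 ∈ conditioning set.
  P2: blocked at chain node V4 ∈ conditioning set.
  P3: blocked at fork node V4 ∈ conditioning set.
  P4: blocked at chain node V11 ∈ conditioning set.
  P5: blocked at chain node V11 ∈ conditioning set.
  P6: blocked at fork node V11 ∈ conditioning set.
  P7: blocked at fork node V10 ∈ conditioning set.
{V10, V11, V4} contains no descendant of V9 and blocks every backdoor path.
Every element of {V10, V11, V4} is needed (dropping V10 leaves P7 open; dropping V11 leaves P5 open; dropping V4 leaves P2 open), so no proper subset is valid.
Among all size-3 subsets of the eligible variables, only {V10, V11, V4} blocks every backdoor path, so it is the unique smallest valid adjustment set.

{V10, V11, V4}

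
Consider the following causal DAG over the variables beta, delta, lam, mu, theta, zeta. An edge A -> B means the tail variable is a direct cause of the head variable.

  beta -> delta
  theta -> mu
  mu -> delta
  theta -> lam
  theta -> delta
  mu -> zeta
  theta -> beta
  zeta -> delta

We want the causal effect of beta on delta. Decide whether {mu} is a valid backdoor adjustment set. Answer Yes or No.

Backdoor paths from beta to delta (paths whose first edge points into beta):
  P1: beta <- theta -> mu -> zeta -> delta
  P2: beta <- theta -> mu -> delta
  P3: beta <- theta -> delta
Condition 1 (no descendant of beta in the set): holds — descendants of beta are {delta}; none are in {mu}.
Condition 2 (every backdoor path blocked by {mu}):
  P1: blocked at chain node mu ∈ conditioning set.
  P2: blocked at chain node mu ∈ conditioning set.
  P3: open — no interior node is in the conditioning set.
{mu} does not satisfy the backdoor criterion.

No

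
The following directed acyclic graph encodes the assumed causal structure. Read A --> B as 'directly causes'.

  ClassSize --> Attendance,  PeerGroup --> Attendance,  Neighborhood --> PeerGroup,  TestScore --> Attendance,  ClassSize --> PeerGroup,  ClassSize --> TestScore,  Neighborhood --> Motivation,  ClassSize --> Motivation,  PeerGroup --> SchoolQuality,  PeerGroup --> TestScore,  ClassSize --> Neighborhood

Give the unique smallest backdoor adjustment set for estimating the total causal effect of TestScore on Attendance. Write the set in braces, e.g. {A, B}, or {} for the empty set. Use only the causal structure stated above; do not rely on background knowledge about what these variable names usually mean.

Variables eligible for adjustment (non-descendants of TestScore, excluding TestScore and Attendance): {ClassSize, Motivation, Neighborhood, PeerGroup, SchoolQuality}.
Backdoor paths from TestScore to Attendance:
  P1: TestScore <- ClassSize -> Neighborhood -> PeerGroup -> Attendance
  P2: TestScore <- ClassSize -> PeerGroup -> Attendance
  P3: TestScore <- ClassSize -> Motivation <- Neighborhood -> PeerGroup -> Attendance
  P4: TestScore <- ClassSize -> Attendance
  P5: TestScore <- PeerGroup <- ClassSize -> Attendance
  P6: TestScore <- PeerGroup <- Neighborhood <- ClassSize -> Attendance
  P7: TestScore <- PeerGroup <- Neighborhood -> Motivation <- ClassSize -> Attendance
  P8: TestScore <- PeerGroup -> Attendance
The empty set is not sufficient: P1 (TestScore <- ClassSize -> Neighborhood -> PeerGroup -> Attendance) has no collider blocking it and no conditioned non-collider, so it is open.
Try {ClassSize, PeerGroup}:
  P1: blocked at fork node ClassSize ∈ conditioning set.
  P2: blocked at fork node ClassSize ∈ conditioning set.
  P3: blocked at fork node ClassSize ∈ conditioning set.
  P4: blocked at fork node ClassSize ∈ conditioning set.
  P5: blocked at chain node PeerGroup ∈ conditioning set.
  P6: blocked at chain node PeerGroup ∈ conditioning set.
  P7: blocked at chain node PeerGroup ∈ conditioning set.
  P8: blocked at fork node PeerGroup ∈ conditioning set.
{ClassSize, PeerGroup} contains no descendant of TestScore and blocks every backdoor path.
Every element of {ClassSize, PeerGroup} is needed (dropping ClassSize leaves P4 open; dropping PeerGroup leaves P8 open), so no proper subset is valid.
Among all size-2 subsets of the eligible variables, only {ClassSize, PeerGroup} blocks every backdoor path, so it is the unique smallest valid adjustment set.

{ClassSize, PeerGroup}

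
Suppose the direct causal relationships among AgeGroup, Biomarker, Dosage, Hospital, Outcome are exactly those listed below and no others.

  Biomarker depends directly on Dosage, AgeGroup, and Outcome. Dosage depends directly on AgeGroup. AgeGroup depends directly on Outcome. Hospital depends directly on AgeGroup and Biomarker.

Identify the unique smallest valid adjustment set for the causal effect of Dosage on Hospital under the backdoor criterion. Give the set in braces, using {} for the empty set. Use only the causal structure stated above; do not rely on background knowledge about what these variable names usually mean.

Variables eligible for adjustment (non-descendants of Dosage, excluding Dosage and Hospital): {AgeGroup, Outcome}.
Backdoor paths from Dosage to Hospital:
  P1: Dosage <- AgeGroup <- Outcome -> Biomarker -> Hospital
  P2: Dosage <- AgeGroup -> Biomarker -> Hospital
  P3: Dosage <- AgeGroup -> Hospital
The empty set is not sufficient: P1 (Dosage <- AgeGroup <- Outcome -> Biomarker -> Hospital) has no collider blocking it and no conditioned non-collider, so it is open.
Try {AgeGroup}:
  P1: blocked at chain node AgeGroup ∈ conditioning set.
  P2: blocked at fork node AgeGroup ∈ conditioning set.
  P3: blocked at fork node AgeGroup ∈ conditioning set.
{AgeGroup} contains no descendant of Dosage and blocks every backdoor path.
No other singleton works — e.g. {Outcome} leaves P2 open — so {AgeGroup} is the unique smallest valid adjustment set.

{AgeGroup}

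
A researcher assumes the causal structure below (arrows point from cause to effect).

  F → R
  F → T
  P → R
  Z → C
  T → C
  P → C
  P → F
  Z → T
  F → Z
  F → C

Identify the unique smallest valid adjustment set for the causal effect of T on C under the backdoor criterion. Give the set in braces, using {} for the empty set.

Variables eligible for adjustment (non-descendants of T, excluding T and C): {F, P, R, Z}.
Backdoor paths from T to C:
  P1: T <- F <- P -> C
  P2: T <- F -> Z -> C
  P3: T <- F -> R <- P -> C
  P4: T <- F -> C
  P5: T <- Z <- F <- P -> C
  P6: T <- Z <- F -> R <- P -> C
  P7: T <- Z <- F -> C
  P8: T <- Z -> C
The empty set is not sufficient: P1 (T <- F <- P -> C) has no collider blocking it and no conditioned non-collider, so it is open.
Try {F, Z}:
  P1: blocked at chain node F ∈ conditioning set.
  P2: blocked at fork node F ∈ conditioning set.
  P3: blocked at fork node F ∈ conditioning set.
  P4: blocked at fork node F ∈ conditioning set.
  P5: blocked at chain node Z ∈ conditioning set.
  P6: blocked at chain node Z ∈ conditioning set.
  P7: blocked at chain node Z ∈ conditioning set.
  P8: blocked at fork node Z ∈ conditioning set.
{F, Z} contains no descendant of T and blocks every backdoor path.
Every element of {F, Z} is needed (dropping F leaves P1 open; dropping Z leaves P8 open), so no proper subset is valid.
Among all size-2 subsets of the eligible variables, only {F, Z} blocks every backdoor path, so it is the unique smallest valid adjustment set.

{F, Z}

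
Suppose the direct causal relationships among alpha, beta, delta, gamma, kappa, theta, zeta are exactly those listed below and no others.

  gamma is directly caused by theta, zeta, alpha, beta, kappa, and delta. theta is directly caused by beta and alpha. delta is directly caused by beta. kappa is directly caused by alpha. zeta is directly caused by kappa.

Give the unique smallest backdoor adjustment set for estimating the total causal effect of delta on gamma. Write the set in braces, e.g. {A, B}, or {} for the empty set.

{beta}

Variables eligible for adjustment (non-descendants of delta, excluding delta and gamma): {alpha, beta, kappa, theta, zeta}.
Backdoor paths from delta to gamma:
  P1: delta <- beta -> theta <- alpha -> kappa -> zeta -> gamma
  P2: delta <- beta -> theta <- alpha -> kappa -> gamma
  P3: delta <- beta -> theta <- alpha -> gamma
  P4: delta <- beta -> theta -> gamma
  P5: delta <- beta -> gamma
The empty set is not sufficient: P4 (delta <- beta -> theta -> gamma) has no collider blocking it and no conditioned non-collider, so it is open.
Try {beta}:
  P1: blocked at fork node beta ∈ conditioning set.
  P2: blocked at fork node beta ∈ conditioning set.
  P3: blocked at fork node beta ∈ conditioning set.
  P4: blocked at fork node beta ∈ conditioning set.
  P5: blocked at fork node beta ∈ conditioning set.
{beta} contains no descendant of delta and blocks every backdoor path.
No other singleton works — e.g. {alpha} leaves P4 open — so {beta} is the unique smallest valid adjustment set.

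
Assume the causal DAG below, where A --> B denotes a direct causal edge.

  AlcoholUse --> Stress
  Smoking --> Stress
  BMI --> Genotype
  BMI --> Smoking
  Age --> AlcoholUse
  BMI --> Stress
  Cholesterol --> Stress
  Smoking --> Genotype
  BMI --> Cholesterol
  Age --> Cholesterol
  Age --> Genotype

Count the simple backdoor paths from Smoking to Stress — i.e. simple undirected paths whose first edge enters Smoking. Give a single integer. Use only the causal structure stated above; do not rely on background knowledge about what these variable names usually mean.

5

A backdoor path from Smoking to Stress is any simple undirected path whose first edge points into Smoking (i.e. leaves Smoking via a parent).
Parents of Smoking: {BMI}.
Enumerating:
  P1: Smoking <- BMI -> Cholesterol <- Age -> AlcoholUse -> Stress
  P2: Smoking <- BMI -> Cholesterol -> Stress
  P3: Smoking <- BMI -> Stress
  P4: Smoking <- BMI -> Genotype <- Age -> Cholesterol -> Stress
  P5: Smoking <- BMI -> Genotype <- Age -> AlcoholUse -> Stress
That exhausts the simple backdoor paths. Count: 5.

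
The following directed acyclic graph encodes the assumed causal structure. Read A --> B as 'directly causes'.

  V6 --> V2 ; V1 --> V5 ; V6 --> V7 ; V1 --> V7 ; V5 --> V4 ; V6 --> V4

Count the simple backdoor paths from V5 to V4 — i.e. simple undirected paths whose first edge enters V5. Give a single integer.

A backdoor path from V5 to V4 is any simple undirected path whose first edge points into V5 (i.e. leaves V5 via a parent).
Parents of V5: {V1}.
Enumerating:
  P1: V5 <- V1 -> V7 <- V6 -> V4
That exhausts the simple backdoor paths. Count: 1.

1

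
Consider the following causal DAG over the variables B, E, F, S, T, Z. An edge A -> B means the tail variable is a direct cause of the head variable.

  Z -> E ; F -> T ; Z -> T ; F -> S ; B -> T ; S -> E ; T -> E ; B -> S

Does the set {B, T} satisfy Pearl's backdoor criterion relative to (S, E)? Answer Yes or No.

No

Backdoor paths from S to E (paths whose first edge points into S):
  P1: S <- F -> T <- Z -> E
  P2: S <- F -> T -> E
  P3: S <- B -> T <- Z -> E
  P4: S <- B -> T -> E
Condition 1 (no descendant of S in the set): holds — descendants of S are {E}; none are in {B, T}.
Condition 2 (every backdoor path blocked by {B, T}):
  P1: open — collider(s) T are conditioned on (or have a conditioned descendant) and no non-collider on the path is in the set.
  P2: blocked at chain node T ∈ conditioning set.
  P3: blocked at fork node B ∈ conditioning set.
  P4: blocked at fork node B ∈ conditioning set.
{B, T} does not satisfy the backdoor criterion.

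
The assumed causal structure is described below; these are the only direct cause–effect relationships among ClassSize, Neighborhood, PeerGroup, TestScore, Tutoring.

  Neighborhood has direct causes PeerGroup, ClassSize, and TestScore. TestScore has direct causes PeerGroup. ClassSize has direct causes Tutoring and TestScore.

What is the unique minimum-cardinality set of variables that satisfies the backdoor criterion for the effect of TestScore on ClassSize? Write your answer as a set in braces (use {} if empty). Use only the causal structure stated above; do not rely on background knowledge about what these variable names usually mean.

{}

Variables eligible for adjustment (non-descendants of TestScore, excluding TestScore and ClassSize): {PeerGroup, Tutoring}.
Backdoor paths from TestScore to ClassSize:
  P1: TestScore <- PeerGroup -> Neighborhood <- ClassSize
Each backdoor path contains an unconditioned collider, so every path is already blocked with the empty conditioning set:
  P1: blocked at collider Neighborhood (neither it nor any descendant is in the conditioning set).
The empty set is therefore the unique smallest valid set.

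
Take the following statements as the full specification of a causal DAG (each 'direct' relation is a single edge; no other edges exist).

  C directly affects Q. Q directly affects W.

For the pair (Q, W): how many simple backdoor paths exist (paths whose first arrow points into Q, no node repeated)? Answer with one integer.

0

A backdoor path from Q to W is any simple undirected path whose first edge points into Q (i.e. leaves Q via a parent).
Parents of Q: {C}.
No simple path from any parent of Q reaches W without revisiting Q, so there are no backdoor paths.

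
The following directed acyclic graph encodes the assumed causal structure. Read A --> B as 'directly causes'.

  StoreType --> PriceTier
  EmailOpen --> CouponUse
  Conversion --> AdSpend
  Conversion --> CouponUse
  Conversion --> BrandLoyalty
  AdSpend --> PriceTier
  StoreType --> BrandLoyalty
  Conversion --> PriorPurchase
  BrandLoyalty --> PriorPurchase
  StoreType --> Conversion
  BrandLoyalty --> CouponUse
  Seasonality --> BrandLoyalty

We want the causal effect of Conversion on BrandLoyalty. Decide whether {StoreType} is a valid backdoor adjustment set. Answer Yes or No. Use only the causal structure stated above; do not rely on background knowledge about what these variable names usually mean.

Yes

Backdoor paths from Conversion to BrandLoyalty (paths whose first edge points into Conversion):
  P1: Conversion <- StoreType -> BrandLoyalty
Condition 1 (no descendant of Conversion in the set): holds — descendants of Conversion are {AdSpend, BrandLoyalty, CouponUse, PriceTier, PriorPurchase}; none are in {StoreType}.
Condition 2 (every backdoor path blocked by {StoreType}):
  P1: blocked at fork node StoreType ∈ conditioning set.
{StoreType} satisfies the backdoor criterion.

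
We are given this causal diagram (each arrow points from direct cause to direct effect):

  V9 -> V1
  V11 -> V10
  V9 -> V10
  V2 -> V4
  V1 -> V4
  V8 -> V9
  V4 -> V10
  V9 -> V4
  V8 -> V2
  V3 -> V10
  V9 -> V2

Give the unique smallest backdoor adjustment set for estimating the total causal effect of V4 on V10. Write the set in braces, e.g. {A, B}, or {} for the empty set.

Variables eligible for adjustment (non-descendants of V4, excluding V4 and V10): {V1, V11, V2, V3, V8, V9}.
Backdoor paths from V4 to V10:
  P1: V4 <- V9 -> V10
  P2: V4 <- V2 <- V8 -> V9 -> V10
  P3: V4 <- V2 <- V9 -> V10
  P4: V4 <- V1 <- V9 -> V10
The empty set is not sufficient: P1 (V4 <- V9 -> V10) has no collider blocking it and no conditioned non-collider, so it is open.
Try {V9}:
  P1: blocked at fork node V9 ∈ conditioning set.
  P2: blocked at chain node V9 ∈ conditioning set.
  P3: blocked at fork node V9 ∈ conditioning set.
  P4: blocked at fork node V9 ∈ conditioning set.
{V9} contains no descendant of V4 and blocks every backdoor path.
No other singleton works — e.g. {V8} leaves P1 open — so {V9} is the unique smallest valid adjustment set.

{V9}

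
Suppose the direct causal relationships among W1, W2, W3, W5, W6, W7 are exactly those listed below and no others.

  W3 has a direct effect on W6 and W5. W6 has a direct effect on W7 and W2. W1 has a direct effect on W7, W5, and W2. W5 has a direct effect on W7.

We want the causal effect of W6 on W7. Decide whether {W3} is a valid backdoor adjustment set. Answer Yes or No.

Yes

Backdoor paths from W6 to W7 (paths whose first edge points into W6):
  P1: W6 <- W3 -> W5 <- W1 -> W7
  P2: W6 <- W3 -> W5 -> W7
Condition 1 (no descendant of W6 in the set): holds — descendants of W6 are {W2, W7}; none are in {W3}.
Condition 2 (every backdoor path blocked by {W3}):
  P1: blocked at fork node W3 ∈ conditioning set.
  P2: blocked at fork node W3 ∈ conditioning set.
{W3} satisfies the backdoor criterion.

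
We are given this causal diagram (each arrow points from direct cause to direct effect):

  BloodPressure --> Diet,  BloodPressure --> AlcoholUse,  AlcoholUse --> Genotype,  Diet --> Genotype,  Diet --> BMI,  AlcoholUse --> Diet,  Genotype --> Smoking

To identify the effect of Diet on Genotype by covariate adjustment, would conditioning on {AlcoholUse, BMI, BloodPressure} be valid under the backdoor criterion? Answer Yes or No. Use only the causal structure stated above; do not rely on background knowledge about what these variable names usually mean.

No

Backdoor paths from Diet to Genotype (paths whose first edge points into Diet):
  P1: Diet <- BloodPressure -> AlcoholUse -> Genotype
  P2: Diet <- AlcoholUse -> Genotype
Condition 1 (no descendant of Diet in the set): FAILS — BMI is a descendant of Diet.
Condition 2 (every backdoor path blocked by {AlcoholUse, BMI, BloodPressure}):
  P1: blocked at fork node BloodPressure ∈ conditioning set.
  P2: blocked at fork node AlcoholUse ∈ conditioning set.
{AlcoholUse, BMI, BloodPressure} does not satisfy the backdoor criterion.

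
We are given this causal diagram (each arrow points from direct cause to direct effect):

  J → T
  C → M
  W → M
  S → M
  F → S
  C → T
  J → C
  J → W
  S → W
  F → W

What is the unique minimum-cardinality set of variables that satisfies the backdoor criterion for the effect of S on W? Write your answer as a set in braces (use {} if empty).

Variables eligible for adjustment (non-descendants of S, excluding S and W): {C, F, J, T}.
Backdoor paths from S to W:
  P1: S <- F -> W
The empty set is not sufficient: P1 (S <- F -> W) has no collider blocking it and no conditioned non-collider, so it is open.
Try {F}:
  P1: blocked at fork node F ∈ conditioning set.
{F} contains no descendant of S and blocks every backdoor path.
No other singleton works — e.g. {J} leaves P1 open — so {F} is the unique smallest valid adjustment set.

{F}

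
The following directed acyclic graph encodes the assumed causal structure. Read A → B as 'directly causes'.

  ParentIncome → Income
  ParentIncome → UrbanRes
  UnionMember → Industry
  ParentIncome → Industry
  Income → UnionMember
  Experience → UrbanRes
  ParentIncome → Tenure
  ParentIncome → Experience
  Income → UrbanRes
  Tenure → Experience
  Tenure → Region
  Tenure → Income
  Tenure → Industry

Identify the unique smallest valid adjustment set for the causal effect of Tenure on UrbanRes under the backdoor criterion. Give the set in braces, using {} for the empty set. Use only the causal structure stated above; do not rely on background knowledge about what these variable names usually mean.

Variables eligible for adjustment (non-descendants of Tenure, excluding Tenure and UrbanRes): {ParentIncome}.
Backdoor paths from Tenure to UrbanRes:
  P1: Tenure <- ParentIncome -> Income -> UrbanRes
  P2: Tenure <- ParentIncome -> Experience -> UrbanRes
  P3: Tenure <- ParentIncome -> UrbanRes
  P4: Tenure <- ParentIncome -> Industry <- UnionMember <- Income -> UrbanRes
The empty set is not sufficient: P1 (Tenure <- ParentIncome -> Income -> UrbanRes) has no collider blocking it and no conditioned non-collider, so it is open.
Try {ParentIncome}:
  P1: blocked at fork node ParentIncome ∈ conditioning set.
  P2: blocked at fork node ParentIncome ∈ conditioning set.
  P3: blocked at fork node ParentIncome ∈ conditioning set.
  P4: blocked at fork node ParentIncome ∈ conditioning set.
{ParentIncome} contains no descendant of Tenure and blocks every backdoor path.
{ParentIncome} is the unique smallest valid adjustment set.

{ParentIncome}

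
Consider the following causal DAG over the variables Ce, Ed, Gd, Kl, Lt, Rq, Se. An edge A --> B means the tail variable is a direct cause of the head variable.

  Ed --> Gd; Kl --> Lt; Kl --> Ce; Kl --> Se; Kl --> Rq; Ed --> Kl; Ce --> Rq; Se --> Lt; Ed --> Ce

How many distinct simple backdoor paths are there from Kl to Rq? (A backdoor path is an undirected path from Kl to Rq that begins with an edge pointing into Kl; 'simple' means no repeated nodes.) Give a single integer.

A backdoor path from Kl to Rq is any simple undirected path whose first edge points into Kl (i.e. leaves Kl via a parent).
Parents of Kl: {Ed}.
Enumerating:
  P1: Kl <- Ed -> Ce -> Rq
That exhausts the simple backdoor paths. Count: 1.

1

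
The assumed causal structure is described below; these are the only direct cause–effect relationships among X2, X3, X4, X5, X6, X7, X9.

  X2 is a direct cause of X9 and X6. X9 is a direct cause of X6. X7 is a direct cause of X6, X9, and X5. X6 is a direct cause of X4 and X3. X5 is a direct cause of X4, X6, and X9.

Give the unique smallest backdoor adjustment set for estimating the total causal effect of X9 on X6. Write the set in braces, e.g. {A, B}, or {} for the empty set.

Variables eligible for adjustment (non-descendants of X9, excluding X9 and X6): {X2, X5, X7}.
Backdoor paths from X9 to X6:
  P1: X9 <- X7 -> X5 -> X6
  P2: X9 <- X7 -> X5 -> X4 <- X6
  P3: X9 <- X7 -> X6
  P4: X9 <- X2 -> X6
  P5: X9 <- X5 <- X7 -> X6
  P6: X9 <- X5 -> X6
  P7: X9 <- X5 -> X4 <- X6
The empty set is not sufficient: P1 (X9 <- X7 -> X5 -> X6) has no collider blocking it and no conditioned non-collider, so it is open.
Try {X2, X5, X7}:
  P1: blocked at fork node X7 ∈ conditioning set.
  P2: blocked at fork node X7 ∈ conditioning set.
  P3: blocked at fork node X7 ∈ conditioning set.
  P4: blocked at fork node X2 ∈ conditioning set.
  P5: blocked at chain node X5 ∈ conditioning set.
  P6: blocked at fork node X5 ∈ conditioning set.
  P7: blocked at fork node X5 ∈ conditioning set.
{X2, X5, X7} contains no descendant of X9 and blocks every backdoor path.
Every element of {X2, X5, X7} is needed (dropping X2 leaves P4 open; dropping X5 leaves P6 open; dropping X7 leaves P3 open), so no proper subset is valid.
Among all size-3 subsets of the eligible variables, only {X2, X5, X7} blocks every backdoor path, so it is the unique smallest valid adjustment set.

{X2, X5, X7}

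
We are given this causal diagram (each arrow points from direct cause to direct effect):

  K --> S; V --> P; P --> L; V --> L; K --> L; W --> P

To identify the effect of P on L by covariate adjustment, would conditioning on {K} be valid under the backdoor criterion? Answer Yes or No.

No

Backdoor paths from P to L (paths whose first edge points into P):
  P1: P <- V -> L
Condition 1 (no descendant of P in the set): holds — descendants of P are {L}; none are in {K}.
Condition 2 (every backdoor path blocked by {K}):
  P1: open — no interior node is in the conditioning set.
{K} does not satisfy the backdoor criterion.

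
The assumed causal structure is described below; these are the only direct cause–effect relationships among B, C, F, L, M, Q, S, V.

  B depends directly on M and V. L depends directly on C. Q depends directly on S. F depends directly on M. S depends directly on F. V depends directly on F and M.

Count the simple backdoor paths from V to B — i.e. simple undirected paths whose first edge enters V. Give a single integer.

A backdoor path from V to B is any simple undirected path whose first edge points into V (i.e. leaves V via a parent).
Parents of V: {F, M}.
Enumerating:
  P1: V <- M -> B
  P2: V <- F <- M -> B
That exhausts the simple backdoor paths. Count: 2.

2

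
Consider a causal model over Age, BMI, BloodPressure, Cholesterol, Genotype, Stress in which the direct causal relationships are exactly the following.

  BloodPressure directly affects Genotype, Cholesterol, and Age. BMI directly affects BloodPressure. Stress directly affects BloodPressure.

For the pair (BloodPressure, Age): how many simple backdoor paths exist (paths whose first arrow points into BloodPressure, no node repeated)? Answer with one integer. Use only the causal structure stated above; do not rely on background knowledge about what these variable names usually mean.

A backdoor path from BloodPressure to Age is any simple undirected path whose first edge points into BloodPressure (i.e. leaves BloodPressure via a parent).
Parents of BloodPressure: {BMI, Stress}.
No simple path from any parent of BloodPressure reaches Age without revisiting BloodPressure, so there are no backdoor paths.

0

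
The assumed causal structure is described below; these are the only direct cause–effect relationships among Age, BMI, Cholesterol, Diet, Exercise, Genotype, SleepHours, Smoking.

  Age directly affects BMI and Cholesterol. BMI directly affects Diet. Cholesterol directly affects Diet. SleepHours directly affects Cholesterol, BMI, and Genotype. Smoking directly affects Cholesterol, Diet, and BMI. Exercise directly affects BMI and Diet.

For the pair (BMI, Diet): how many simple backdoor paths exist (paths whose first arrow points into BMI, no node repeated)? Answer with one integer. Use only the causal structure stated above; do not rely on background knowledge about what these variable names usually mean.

7

A backdoor path from BMI to Diet is any simple undirected path whose first edge points into BMI (i.e. leaves BMI via a parent).
Parents of BMI: {Age, Exercise, SleepHours, Smoking}.
Enumerating:
  P1: BMI <- Age -> Cholesterol <- Smoking -> Diet
  P2: BMI <- Age -> Cholesterol -> Diet
  P3: BMI <- SleepHours -> Cholesterol <- Smoking -> Diet
  P4: BMI <- SleepHours -> Cholesterol -> Diet
  P5: BMI <- Smoking -> Cholesterol -> Diet
  P6: BMI <- Smoking -> Diet
  P7: BMI <- Exercise -> Diet
That exhausts the simple backdoor paths. Count: 7.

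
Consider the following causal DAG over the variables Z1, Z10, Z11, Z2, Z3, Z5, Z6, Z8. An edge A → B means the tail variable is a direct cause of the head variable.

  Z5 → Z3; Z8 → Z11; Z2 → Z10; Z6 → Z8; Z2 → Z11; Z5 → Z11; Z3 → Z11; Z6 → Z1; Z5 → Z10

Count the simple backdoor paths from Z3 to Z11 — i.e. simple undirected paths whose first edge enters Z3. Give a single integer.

2

A backdoor path from Z3 to Z11 is any simple undirected path whose first edge points into Z3 (i.e. leaves Z3 via a parent).
Parents of Z3: {Z5}.
Enumerating:
  P1: Z3 <- Z5 -> Z10 <- Z2 -> Z11
  P2: Z3 <- Z5 -> Z11
That exhausts the simple backdoor paths. Count: 2.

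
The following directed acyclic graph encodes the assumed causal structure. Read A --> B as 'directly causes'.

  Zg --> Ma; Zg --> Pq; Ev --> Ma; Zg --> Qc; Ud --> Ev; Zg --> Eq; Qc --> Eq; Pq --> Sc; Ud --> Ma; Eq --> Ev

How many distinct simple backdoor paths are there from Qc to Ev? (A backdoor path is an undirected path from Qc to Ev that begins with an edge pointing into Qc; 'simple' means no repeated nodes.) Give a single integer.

A backdoor path from Qc to Ev is any simple undirected path whose first edge points into Qc (i.e. leaves Qc via a parent).
Parents of Qc: {Zg}.
Enumerating:
  P1: Qc <- Zg -> Eq -> Ev
  P2: Qc <- Zg -> Ma <- Ud -> Ev
  P3: Qc <- Zg -> Ma <- Ev
That exhausts the simple backdoor paths. Count: 3.

3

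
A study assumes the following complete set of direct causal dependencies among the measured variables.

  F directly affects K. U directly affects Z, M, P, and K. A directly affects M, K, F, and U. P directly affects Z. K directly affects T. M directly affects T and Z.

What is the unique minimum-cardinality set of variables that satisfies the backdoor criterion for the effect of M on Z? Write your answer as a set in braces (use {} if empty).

Variables eligible for adjustment (non-descendants of M, excluding M and Z): {A, F, K, P, U}.
Backdoor paths from M to Z:
  P1: M <- A -> F -> K <- U -> P -> Z
  P2: M <- A -> F -> K <- U -> Z
  P3: M <- A -> U -> P -> Z
  P4: M <- A -> U -> Z
  P5: M <- A -> K <- U -> P -> Z
  P6: M <- A -> K <- U -> Z
  P7: M <- U -> P -> Z
  P8: M <- U -> Z
The empty set is not sufficient: P3 (M <- A -> U -> P -> Z) has no collider blocking it and no conditioned non-collider, so it is open.
Try {U}:
  P1: blocked at collider K (neither it nor any descendant is in the conditioning set).
  P2: blocked at collider K (neither it nor any descendant is in the conditioning set).
  P3: blocked at chain node U ∈ conditioning set.
  P4: blocked at chain node U ∈ conditioning set.
  P5: blocked at collider K (neither it nor any descendant is in the conditioning set).
  P6: blocked at collider K (neither it nor any descendant is in the conditioning set).
  P7: blocked at fork node U ∈ conditioning set.
  P8: blocked at fork node U ∈ conditioning set.
{U} contains no descendant of M and blocks every backdoor path.
No other singleton works — e.g. {A} leaves P7 open — so {U} is the unique smallest valid adjustment set.

{U}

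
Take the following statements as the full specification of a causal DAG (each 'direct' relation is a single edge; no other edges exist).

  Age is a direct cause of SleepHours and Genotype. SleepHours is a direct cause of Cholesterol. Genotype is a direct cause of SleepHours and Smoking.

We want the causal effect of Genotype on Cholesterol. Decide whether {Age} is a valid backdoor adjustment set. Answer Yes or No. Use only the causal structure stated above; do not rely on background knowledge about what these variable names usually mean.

Backdoor paths from Genotype to Cholesterol (paths whose first edge points into Genotype):
  P1: Genotype <- Age -> SleepHours -> Cholesterol
Condition 1 (no descendant of Genotype in the set): holds — descendants of Genotype are {Cholesterol, SleepHours, Smoking}; none are in {Age}.
Condition 2 (every backdoor path blocked by {Age}):
  P1: blocked at fork node Age ∈ conditioning set.
{Age} satisfies the backdoor criterion.

Yes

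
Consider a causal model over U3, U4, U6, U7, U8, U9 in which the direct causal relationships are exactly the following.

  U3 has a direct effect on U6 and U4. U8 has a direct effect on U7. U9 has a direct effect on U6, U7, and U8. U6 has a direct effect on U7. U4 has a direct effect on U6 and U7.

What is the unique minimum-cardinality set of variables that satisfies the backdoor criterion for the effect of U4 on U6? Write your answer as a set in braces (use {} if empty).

{U3}

Variables eligible for adjustment (non-descendants of U4, excluding U4 and U6): {U3, U8, U9}.
Backdoor paths from U4 to U6:
  P1: U4 <- U3 -> U6
The empty set is not sufficient: P1 (U4 <- U3 -> U6) has no collider blocking it and no conditioned non-collider, so it is open.
Try {U3}:
  P1: blocked at fork node U3 ∈ conditioning set.
{U3} contains no descendant of U4 and blocks every backdoor path.
No other singleton works — e.g. {U9} leaves P1 open — so {U3} is the unique smallest valid adjustment set.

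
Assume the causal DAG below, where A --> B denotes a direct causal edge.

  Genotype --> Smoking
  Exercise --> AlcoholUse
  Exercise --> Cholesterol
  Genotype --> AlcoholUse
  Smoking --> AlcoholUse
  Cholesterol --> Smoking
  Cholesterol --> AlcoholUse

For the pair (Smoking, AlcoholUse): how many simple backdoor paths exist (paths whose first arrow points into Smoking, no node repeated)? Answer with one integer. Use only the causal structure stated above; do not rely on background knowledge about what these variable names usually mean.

A backdoor path from Smoking to AlcoholUse is any simple undirected path whose first edge points into Smoking (i.e. leaves Smoking via a parent).
Parents of Smoking: {Cholesterol, Genotype}.
Enumerating:
  P1: Smoking <- Genotype -> AlcoholUse
  P2: Smoking <- Cholesterol <- Exercise -> AlcoholUse
  P3: Smoking <- Cholesterol -> AlcoholUse
That exhausts the simple backdoor paths. Count: 3.

3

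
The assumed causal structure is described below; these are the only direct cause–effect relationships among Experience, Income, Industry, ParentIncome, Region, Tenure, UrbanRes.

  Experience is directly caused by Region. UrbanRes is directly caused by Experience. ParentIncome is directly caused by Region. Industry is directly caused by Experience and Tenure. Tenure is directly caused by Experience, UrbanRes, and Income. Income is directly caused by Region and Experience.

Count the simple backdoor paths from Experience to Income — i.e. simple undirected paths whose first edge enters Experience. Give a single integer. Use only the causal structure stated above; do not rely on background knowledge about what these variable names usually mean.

A backdoor path from Experience to Income is any simple undirected path whose first edge points into Experience (i.e. leaves Experience via a parent).
Parents of Experience: {Region}.
Enumerating:
  P1: Experience <- Region -> Income
That exhausts the simple backdoor paths. Count: 1.

1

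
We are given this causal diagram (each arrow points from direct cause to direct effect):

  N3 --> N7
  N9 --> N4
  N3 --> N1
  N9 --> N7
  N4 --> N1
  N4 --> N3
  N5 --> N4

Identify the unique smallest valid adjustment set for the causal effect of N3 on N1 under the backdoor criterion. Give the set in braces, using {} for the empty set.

Variables eligible for adjustment (non-descendants of N3, excluding N3 and N1): {N4, N5, N9}.
Backdoor paths from N3 to N1:
  P1: N3 <- N4 -> N1
The empty set is not sufficient: P1 (N3 <- N4 -> N1) has no collider blocking it and no conditioned non-collider, so it is open.
Try {N4}:
  P1: blocked at fork node N4 ∈ conditioning set.
{N4} contains no descendant of N3 and blocks every backdoor path.
No other singleton works — e.g. {N5} leaves P1 open — so {N4} is the unique smallest valid adjustment set.

{N4}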